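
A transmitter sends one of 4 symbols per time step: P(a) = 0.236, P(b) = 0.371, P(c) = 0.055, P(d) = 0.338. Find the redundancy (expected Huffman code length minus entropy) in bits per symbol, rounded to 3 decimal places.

0.139 bits

Entropy H = −Σ p log₂ p ≈ 1.7814 bits.
Huffman merges: 11/200+59/250→291/1000; 291/1000+169/500→629/1000; 371/1000+629/1000→1. L = 48/25 ≈ 1.9200.
L − H = 1.9200 − 1.7814 = 0.139 bits.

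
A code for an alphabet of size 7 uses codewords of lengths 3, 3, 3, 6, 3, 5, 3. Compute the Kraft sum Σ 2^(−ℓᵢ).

With common denominator 2^6 = 64: Σ 2^(−ℓᵢ) = 8/64 + 8/64 + 8/64 + 1/64 + 8/64 + 2/64 + 8/64 = 43/64 = 0.671875.

0.671875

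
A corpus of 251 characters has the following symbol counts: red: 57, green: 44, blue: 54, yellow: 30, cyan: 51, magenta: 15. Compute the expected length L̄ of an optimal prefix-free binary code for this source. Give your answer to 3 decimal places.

2.534 bits/symbol

Probabilities are the counts divided by 251.
Repeatedly combine the two least-probable nodes; the expected code length is the sum of the merged weights.
merge 15/251 + 30/251 → 45/251
merge 44/251 + 45/251 → 89/251
merge 51/251 + 54/251 → 105/251
merge 57/251 + 89/251 → 146/251
merge 105/251 + 146/251 → 1
L = 45/251 + 89/251 + 105/251 + 146/251 + 1 = 636/251 ≈ 2.534 bits/symbol.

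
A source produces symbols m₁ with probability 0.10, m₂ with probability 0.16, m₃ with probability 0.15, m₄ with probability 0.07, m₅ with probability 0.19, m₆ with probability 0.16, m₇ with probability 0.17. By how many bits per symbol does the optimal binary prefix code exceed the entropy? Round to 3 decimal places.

0.063 bits

Entropy H = −Σ p log₂ p ≈ 2.7471 bits.
Huffman merges: 7/100+1/10→17/100; 3/20+4/25→31/100; 4/25+17/100→33/100; 17/100+19/100→9/25; 31/100+33/100→16/25; 9/25+16/25→1. L = 281/100 ≈ 2.8100.
L − H = 2.8100 − 2.7471 = 0.063 bits.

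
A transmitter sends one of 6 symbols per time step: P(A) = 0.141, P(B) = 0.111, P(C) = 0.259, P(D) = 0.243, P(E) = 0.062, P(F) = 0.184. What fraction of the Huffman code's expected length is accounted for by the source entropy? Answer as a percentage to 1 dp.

98.5%

Entropy H = −Σ p log₂ p ≈ 2.4493 bits.
Huffman merges: 31/500+111/1000→173/1000; 141/1000+173/1000→157/500; 23/125+243/1000→427/1000; 259/1000+157/500→573/1000; 427/1000+573/1000→1. L = 2487/1000 ≈ 2.4870.
Efficiency = H/L = 2.4493/2.4870 = 98.5%.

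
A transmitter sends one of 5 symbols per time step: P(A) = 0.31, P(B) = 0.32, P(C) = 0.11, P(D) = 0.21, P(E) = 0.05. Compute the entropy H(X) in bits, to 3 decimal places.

2.089 bits

H = −Σ pᵢ log₂ pᵢ.
−0.31·log₂(0.31) = 0.5238
−0.32·log₂(0.32) = 0.5260
−0.11·log₂(0.11) = 0.3503
−0.21·log₂(0.21) = 0.4728
−0.05·log₂(0.05) = 0.2161
Sum ≈ 2.0890 → 2.089 bits.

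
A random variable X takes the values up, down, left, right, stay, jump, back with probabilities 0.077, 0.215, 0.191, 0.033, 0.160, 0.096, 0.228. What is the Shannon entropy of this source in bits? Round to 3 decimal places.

H = −Σ pᵢ log₂ pᵢ.
−0.077·log₂(0.077) = 0.2848
−0.215·log₂(0.215) = 0.4768
−0.191·log₂(0.191) = 0.4562
−0.033·log₂(0.033) = 0.1624
−0.160·log₂(0.160) = 0.4230
−0.096·log₂(0.096) = 0.3246
−0.228·log₂(0.228) = 0.4863
Sum ≈ 2.6141 → 2.614 bits.

2.614 bits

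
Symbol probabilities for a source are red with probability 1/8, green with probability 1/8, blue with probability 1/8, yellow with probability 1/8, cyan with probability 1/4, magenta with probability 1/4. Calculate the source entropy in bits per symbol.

2.5 bits

Each probability is a power of 1/2, so log₂(1/p) is an integer.
H = Σ p·log₂(1/p) = 1/8·3 + 1/8·3 + 1/8·3 + 1/8·3 + 1/4·2 + 1/4·2 = 2.5 bits.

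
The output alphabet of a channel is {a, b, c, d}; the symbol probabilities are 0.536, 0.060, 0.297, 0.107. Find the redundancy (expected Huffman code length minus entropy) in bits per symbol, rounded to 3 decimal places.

0.040 bits

Entropy H = −Σ p log₂ p ≈ 1.5910 bits.
Huffman merges: 3/50+107/1000→167/1000; 167/1000+297/1000→58/125; 58/125+67/125→1. L = 1631/1000 ≈ 1.6310.
L − H = 1.6310 − 1.5910 = 0.040 bits.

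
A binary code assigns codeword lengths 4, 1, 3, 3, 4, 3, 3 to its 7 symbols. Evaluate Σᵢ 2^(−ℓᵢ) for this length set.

With common denominator 2^4 = 16: Σ 2^(−ℓᵢ) = 1/16 + 8/16 + 2/16 + 2/16 + 1/16 + 2/16 + 2/16 = 18/16 = 1.125.

1.125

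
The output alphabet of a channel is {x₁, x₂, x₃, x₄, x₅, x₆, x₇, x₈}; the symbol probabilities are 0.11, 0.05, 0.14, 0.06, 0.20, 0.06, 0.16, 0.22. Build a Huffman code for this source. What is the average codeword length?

2.86 bits/symbol

Repeatedly combine the two least-probable nodes; the expected code length is the sum of the merged weights.
merge 1/20 + 3/50 → 11/100
merge 3/50 + 11/100 → 17/100
merge 11/100 + 7/50 → 1/4
merge 4/25 + 17/100 → 33/100
merge 1/5 + 11/50 → 21/50
merge 1/4 + 33/100 → 29/50
merge 21/50 + 29/50 → 1
L = 11/100 + 17/100 + 1/4 + 33/100 + 21/50 + 29/50 + 1 = 143/50 = 2.86 bits/symbol.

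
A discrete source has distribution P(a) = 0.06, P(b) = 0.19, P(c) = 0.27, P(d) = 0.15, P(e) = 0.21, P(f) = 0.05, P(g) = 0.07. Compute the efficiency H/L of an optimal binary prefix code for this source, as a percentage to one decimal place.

Entropy H = −Σ p log₂ p ≈ 2.5768 bits.
Huffman merges: 1/20+3/50→11/100; 7/100+11/100→9/50; 3/20+9/50→33/100; 19/100+21/100→2/5; 27/100+33/100→3/5; 2/5+3/5→1. L = 131/50 ≈ 2.6200.
Efficiency = H/L = 2.5768/2.6200 = 98.4%.

98.4%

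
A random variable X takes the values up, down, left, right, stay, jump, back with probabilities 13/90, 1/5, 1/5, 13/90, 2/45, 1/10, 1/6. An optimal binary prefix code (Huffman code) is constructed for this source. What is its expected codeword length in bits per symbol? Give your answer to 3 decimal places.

2.744 bits/symbol

Repeatedly combine the two least-probable nodes; the expected code length is the sum of the merged weights.
merge 2/45 + 1/10 → 13/90
merge 13/90 + 13/90 → 13/45
merge 13/90 + 1/6 → 14/45
merge 1/5 + 1/5 → 2/5
merge 13/45 + 14/45 → 3/5
merge 2/5 + 3/5 → 1
L = 13/90 + 13/45 + 14/45 + 2/5 + 3/5 + 1 = 247/90 ≈ 2.744 bits/symbol.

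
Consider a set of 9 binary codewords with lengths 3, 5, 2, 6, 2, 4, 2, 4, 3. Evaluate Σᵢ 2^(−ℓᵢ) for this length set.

With common denominator 2^6 = 64: Σ 2^(−ℓᵢ) = 8/64 + 2/64 + 16/64 + 1/64 + 16/64 + 4/64 + 16/64 + 4/64 + 8/64 = 75/64 = 1.171875.

1.171875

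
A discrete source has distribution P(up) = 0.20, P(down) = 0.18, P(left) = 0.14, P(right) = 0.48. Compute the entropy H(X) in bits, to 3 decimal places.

1.815 bits

H = −Σ pᵢ log₂ pᵢ.
−0.20·log₂(0.20) = 0.4644
−0.18·log₂(0.18) = 0.4453
−0.14·log₂(0.14) = 0.3971
−0.48·log₂(0.48) = 0.5083
Sum ≈ 1.8151 → 1.815 bits.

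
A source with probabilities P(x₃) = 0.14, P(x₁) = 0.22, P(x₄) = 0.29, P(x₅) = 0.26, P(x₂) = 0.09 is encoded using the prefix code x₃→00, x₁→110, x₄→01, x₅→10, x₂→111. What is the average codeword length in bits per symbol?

2.31 bits/symbol

L̄ = Σ pᵢ·ℓᵢ = 0.14·2 + 0.22·3 + 0.29·2 + 0.26·2 + 0.09·3 = 2.31 bits/symbol.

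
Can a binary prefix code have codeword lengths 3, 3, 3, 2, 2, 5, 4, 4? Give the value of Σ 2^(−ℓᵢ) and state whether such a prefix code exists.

With common denominator 2^5 = 32: Σ 2^(−ℓᵢ) = 4/32 + 4/32 + 4/32 + 8/32 + 8/32 + 1/32 + 2/32 + 2/32 = 33/32 = 1.03125.
Kraft's inequality requires Σ ≤ 1; here Σ = 1.03125 > 1, so no such prefix code exists.

1.03125; no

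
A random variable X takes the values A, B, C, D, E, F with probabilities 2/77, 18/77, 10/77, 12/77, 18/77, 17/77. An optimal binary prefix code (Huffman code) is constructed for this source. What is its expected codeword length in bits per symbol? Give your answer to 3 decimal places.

Repeatedly combine the two least-probable nodes; the expected code length is the sum of the merged weights.
merge 2/77 + 10/77 → 12/77
merge 12/77 + 12/77 → 24/77
merge 17/77 + 18/77 → 5/11
merge 18/77 + 24/77 → 6/11
merge 5/11 + 6/11 → 1
L = 12/77 + 24/77 + 5/11 + 6/11 + 1 = 190/77 ≈ 2.468 bits/symbol.

2.468 bits/symbol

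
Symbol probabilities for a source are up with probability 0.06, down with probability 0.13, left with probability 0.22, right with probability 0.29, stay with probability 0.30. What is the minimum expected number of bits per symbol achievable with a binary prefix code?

Repeatedly combine the two least-probable nodes; the expected code length is the sum of the merged weights.
merge 3/50 + 13/100 → 19/100
merge 19/100 + 11/50 → 41/100
merge 29/100 + 3/10 → 59/100
merge 41/100 + 59/100 → 1
L = 19/100 + 41/100 + 59/100 + 1 = 219/100 = 2.19 bits/symbol.

2.19 bits/symbol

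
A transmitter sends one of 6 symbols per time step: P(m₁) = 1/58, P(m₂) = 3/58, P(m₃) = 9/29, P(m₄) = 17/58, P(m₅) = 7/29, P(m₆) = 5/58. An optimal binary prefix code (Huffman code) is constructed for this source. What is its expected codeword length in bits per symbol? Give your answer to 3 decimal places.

2.224 bits/symbol

Repeatedly combine the two least-probable nodes; the expected code length is the sum of the merged weights.
merge 1/58 + 3/58 → 2/29
merge 2/29 + 5/58 → 9/58
merge 9/58 + 7/29 → 23/58
merge 17/58 + 9/29 → 35/58
merge 23/58 + 35/58 → 1
L = 2/29 + 9/58 + 23/58 + 35/58 + 1 = 129/58 ≈ 2.224 bits/symbol.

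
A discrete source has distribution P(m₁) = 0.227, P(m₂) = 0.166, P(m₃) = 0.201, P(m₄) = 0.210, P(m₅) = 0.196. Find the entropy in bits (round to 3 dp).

H = −Σ pᵢ log₂ pᵢ.
−0.227·log₂(0.227) = 0.4856
−0.166·log₂(0.166) = 0.4301
−0.201·log₂(0.201) = 0.4653
−0.210·log₂(0.210) = 0.4728
−0.196·log₂(0.196) = 0.4608
Sum ≈ 2.3146 → 2.315 bits.

2.315 bits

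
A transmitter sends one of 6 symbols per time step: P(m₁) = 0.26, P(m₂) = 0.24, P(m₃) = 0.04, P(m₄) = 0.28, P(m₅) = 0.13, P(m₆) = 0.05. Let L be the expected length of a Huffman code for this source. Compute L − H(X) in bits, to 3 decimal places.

Entropy H = −Σ p log₂ p ≈ 2.2981 bits.
Huffman merges: 1/25+1/20→9/100; 9/100+13/100→11/50; 11/50+6/25→23/50; 13/50+7/25→27/50; 23/50+27/50→1. L = 231/100 ≈ 2.3100.
L − H = 2.3100 − 2.2981 = 0.012 bits.

0.012 bits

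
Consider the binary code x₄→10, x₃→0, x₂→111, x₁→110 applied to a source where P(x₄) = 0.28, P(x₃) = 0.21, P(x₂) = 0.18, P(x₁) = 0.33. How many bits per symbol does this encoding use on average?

L̄ = Σ pᵢ·ℓᵢ = 0.28·2 + 0.21·1 + 0.18·3 + 0.33·3 = 2.3 bits/symbol.

2.3 bits/symbol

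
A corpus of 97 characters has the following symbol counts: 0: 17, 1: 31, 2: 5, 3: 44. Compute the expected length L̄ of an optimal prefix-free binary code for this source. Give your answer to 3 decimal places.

Probabilities are the counts divided by 97.
Repeatedly combine the two least-probable nodes; the expected code length is the sum of the merged weights.
merge 5/97 + 17/97 → 22/97
merge 22/97 + 31/97 → 53/97
merge 44/97 + 53/97 → 1
L = 22/97 + 53/97 + 1 = 172/97 ≈ 1.773 bits/symbol.

1.773 bits/symbol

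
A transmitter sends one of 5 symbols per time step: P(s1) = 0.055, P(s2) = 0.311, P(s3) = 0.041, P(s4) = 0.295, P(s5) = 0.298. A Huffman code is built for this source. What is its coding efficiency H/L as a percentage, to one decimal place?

Entropy H = −Σ p log₂ p ≈ 1.9832 bits.
Huffman merges: 41/1000+11/200→12/125; 12/125+59/200→391/1000; 149/500+311/1000→609/1000; 391/1000+609/1000→1. L = 262/125 ≈ 2.0960.
Efficiency = H/L = 1.9832/2.0960 = 94.6%.

94.6%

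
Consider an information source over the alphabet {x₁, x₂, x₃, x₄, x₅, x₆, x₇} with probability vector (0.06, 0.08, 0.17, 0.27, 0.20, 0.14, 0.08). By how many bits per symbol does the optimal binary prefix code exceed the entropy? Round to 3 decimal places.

Entropy H = −Σ p log₂ p ≈ 2.6327 bits.
Huffman merges: 3/50+2/25→7/50; 2/25+7/50→11/50; 7/50+17/100→31/100; 1/5+11/50→21/50; 27/100+31/100→29/50; 21/50+29/50→1. L = 267/100 ≈ 2.6700.
L − H = 2.6700 − 2.6327 = 0.037 bits.

0.037 bits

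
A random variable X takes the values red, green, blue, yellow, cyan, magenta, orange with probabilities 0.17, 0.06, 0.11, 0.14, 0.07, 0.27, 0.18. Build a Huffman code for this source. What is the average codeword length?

2.68 bits/symbol

Repeatedly combine the two least-probable nodes; the expected code length is the sum of the merged weights.
merge 3/50 + 7/100 → 13/100
merge 11/100 + 13/100 → 6/25
merge 7/50 + 17/100 → 31/100
merge 9/50 + 6/25 → 21/50
merge 27/100 + 31/100 → 29/50
merge 21/50 + 29/50 → 1
L = 13/100 + 6/25 + 31/100 + 21/50 + 29/50 + 1 = 67/25 = 2.68 bits/symbol.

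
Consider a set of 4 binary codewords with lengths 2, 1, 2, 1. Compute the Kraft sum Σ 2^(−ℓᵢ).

1.5

With common denominator 2^2 = 4: Σ 2^(−ℓᵢ) = 1/4 + 2/4 + 1/4 + 2/4 = 6/4 = 1.5.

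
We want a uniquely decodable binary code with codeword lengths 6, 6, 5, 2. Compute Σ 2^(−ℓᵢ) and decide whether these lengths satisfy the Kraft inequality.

With common denominator 2^6 = 64: Σ 2^(−ℓᵢ) = 1/64 + 1/64 + 2/64 + 16/64 = 20/64 = 0.3125.
Kraft's inequality requires Σ ≤ 1; here Σ = 0.3125 ≤ 1, so such a prefix code exists.

0.3125; yes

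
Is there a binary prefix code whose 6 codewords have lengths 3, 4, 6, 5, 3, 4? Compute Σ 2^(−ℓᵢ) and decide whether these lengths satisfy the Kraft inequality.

0.421875; yes

With common denominator 2^6 = 64: Σ 2^(−ℓᵢ) = 8/64 + 4/64 + 1/64 + 2/64 + 8/64 + 4/64 = 27/64 = 0.421875.
Kraft's inequality requires Σ ≤ 1; here Σ = 0.421875 ≤ 1, so such a prefix code exists.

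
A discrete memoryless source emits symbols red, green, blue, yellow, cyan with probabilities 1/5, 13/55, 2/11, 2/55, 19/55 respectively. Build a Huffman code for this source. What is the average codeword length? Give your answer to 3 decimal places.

Repeatedly combine the two least-probable nodes; the expected code length is the sum of the merged weights.
merge 2/55 + 2/11 → 12/55
merge 1/5 + 12/55 → 23/55
merge 13/55 + 19/55 → 32/55
merge 23/55 + 32/55 → 1
L = 12/55 + 23/55 + 32/55 + 1 = 122/55 ≈ 2.218 bits/symbol.

2.218 bits/symbol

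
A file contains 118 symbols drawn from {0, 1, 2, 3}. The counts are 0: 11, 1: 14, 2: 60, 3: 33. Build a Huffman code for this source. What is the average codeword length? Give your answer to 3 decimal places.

1.703 bits/symbol

Probabilities are the counts divided by 118.
Repeatedly combine the two least-probable nodes; the expected code length is the sum of the merged weights.
merge 11/118 + 7/59 → 25/118
merge 25/118 + 33/118 → 29/59
merge 29/59 + 30/59 → 1
L = 25/118 + 29/59 + 1 = 201/118 ≈ 1.703 bits/symbol.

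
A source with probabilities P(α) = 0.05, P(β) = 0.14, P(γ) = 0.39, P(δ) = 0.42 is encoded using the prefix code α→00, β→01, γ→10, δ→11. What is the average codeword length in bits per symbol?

2 bits/symbol

L̄ = Σ pᵢ·ℓᵢ = 0.05·2 + 0.14·2 + 0.39·2 + 0.42·2 = 2 bits/symbol.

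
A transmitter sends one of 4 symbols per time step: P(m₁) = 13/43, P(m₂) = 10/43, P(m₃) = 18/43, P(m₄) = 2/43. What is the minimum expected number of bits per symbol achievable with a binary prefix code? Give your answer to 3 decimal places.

1.860 bits/symbol

Repeatedly combine the two least-probable nodes; the expected code length is the sum of the merged weights.
merge 2/43 + 10/43 → 12/43
merge 12/43 + 13/43 → 25/43
merge 18/43 + 25/43 → 1
L = 12/43 + 25/43 + 1 = 80/43 ≈ 1.860 bits/symbol.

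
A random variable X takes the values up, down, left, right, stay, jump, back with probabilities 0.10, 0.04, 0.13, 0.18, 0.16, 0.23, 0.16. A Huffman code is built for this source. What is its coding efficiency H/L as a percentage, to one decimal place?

98.2%

Entropy H = −Σ p log₂ p ≈ 2.6796 bits.
Huffman merges: 1/25+1/10→7/50; 13/100+7/50→27/100; 4/25+4/25→8/25; 9/50+23/100→41/100; 27/100+8/25→59/100; 41/100+59/100→1. L = 273/100 ≈ 2.7300.
Efficiency = H/L = 2.6796/2.7300 = 98.2%.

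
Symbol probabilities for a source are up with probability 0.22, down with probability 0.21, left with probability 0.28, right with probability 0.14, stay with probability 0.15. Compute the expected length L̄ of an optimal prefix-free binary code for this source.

2.29 bits/symbol

Repeatedly combine the two least-probable nodes; the expected code length is the sum of the merged weights.
merge 7/50 + 3/20 → 29/100
merge 21/100 + 11/50 → 43/100
merge 7/25 + 29/100 → 57/100
merge 43/100 + 57/100 → 1
L = 29/100 + 43/100 + 57/100 + 1 = 229/100 = 2.29 bits/symbol.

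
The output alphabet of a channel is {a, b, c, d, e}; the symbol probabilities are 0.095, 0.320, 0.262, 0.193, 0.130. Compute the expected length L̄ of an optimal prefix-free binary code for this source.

Repeatedly combine the two least-probable nodes; the expected code length is the sum of the merged weights.
merge 19/200 + 13/100 → 9/40
merge 193/1000 + 9/40 → 209/500
merge 131/500 + 8/25 → 291/500
merge 209/500 + 291/500 → 1
L = 9/40 + 209/500 + 291/500 + 1 = 89/40 = 2.225 bits/symbol.

2.225 bits/symbol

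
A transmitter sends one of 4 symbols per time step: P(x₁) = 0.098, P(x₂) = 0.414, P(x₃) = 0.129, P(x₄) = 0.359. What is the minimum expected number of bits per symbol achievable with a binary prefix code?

Repeatedly combine the two least-probable nodes; the expected code length is the sum of the merged weights.
merge 49/500 + 129/1000 → 227/1000
merge 227/1000 + 359/1000 → 293/500
merge 207/500 + 293/500 → 1
L = 227/1000 + 293/500 + 1 = 1813/1000 = 1.813 bits/symbol.

1.813 bits/symbol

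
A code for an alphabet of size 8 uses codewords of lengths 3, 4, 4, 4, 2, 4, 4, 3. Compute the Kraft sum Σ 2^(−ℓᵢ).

0.8125

With common denominator 2^4 = 16: Σ 2^(−ℓᵢ) = 2/16 + 1/16 + 1/16 + 1/16 + 4/16 + 1/16 + 1/16 + 2/16 = 13/16 = 0.8125.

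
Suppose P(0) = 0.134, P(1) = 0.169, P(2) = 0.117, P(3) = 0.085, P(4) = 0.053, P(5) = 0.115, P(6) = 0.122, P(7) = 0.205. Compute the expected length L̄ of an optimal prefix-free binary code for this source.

2.933 bits/symbol

Repeatedly combine the two least-probable nodes; the expected code length is the sum of the merged weights.
merge 53/1000 + 17/200 → 69/500
merge 23/200 + 117/1000 → 29/125
merge 61/500 + 67/500 → 32/125
merge 69/500 + 169/1000 → 307/1000
merge 41/200 + 29/125 → 437/1000
merge 32/125 + 307/1000 → 563/1000
merge 437/1000 + 563/1000 → 1
L = 69/500 + 29/125 + 32/125 + 307/1000 + 437/1000 + 563/1000 + 1 = 2933/1000 = 2.933 bits/symbol.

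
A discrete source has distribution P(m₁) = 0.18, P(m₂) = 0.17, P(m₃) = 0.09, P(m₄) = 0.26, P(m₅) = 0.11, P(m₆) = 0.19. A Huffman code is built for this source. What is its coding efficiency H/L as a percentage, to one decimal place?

Entropy H = −Σ p log₂ p ≈ 2.5033 bits.
Huffman merges: 9/100+11/100→1/5; 17/100+9/50→7/20; 19/100+1/5→39/100; 13/50+7/20→61/100; 39/100+61/100→1. L = 51/20 ≈ 2.5500.
Efficiency = H/L = 2.5033/2.5500 = 98.2%.

98.2%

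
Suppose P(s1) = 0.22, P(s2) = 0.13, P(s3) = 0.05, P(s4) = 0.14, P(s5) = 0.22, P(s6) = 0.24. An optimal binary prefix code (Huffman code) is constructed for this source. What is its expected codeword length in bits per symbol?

2.5 bits/symbol

Repeatedly combine the two least-probable nodes; the expected code length is the sum of the merged weights.
merge 1/20 + 13/100 → 9/50
merge 7/50 + 9/50 → 8/25
merge 11/50 + 11/50 → 11/25
merge 6/25 + 8/25 → 14/25
merge 11/25 + 14/25 → 1
L = 9/50 + 8/25 + 11/25 + 14/25 + 1 = 5/2 = 2.5 bits/symbol.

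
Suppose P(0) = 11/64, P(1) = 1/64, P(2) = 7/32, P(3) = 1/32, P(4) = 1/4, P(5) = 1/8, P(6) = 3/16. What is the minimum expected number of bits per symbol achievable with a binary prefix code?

2.5625 bits/symbol

Repeatedly combine the two least-probable nodes; the expected code length is the sum of the merged weights.
merge 1/64 + 1/32 → 3/64
merge 3/64 + 1/8 → 11/64
merge 11/64 + 11/64 → 11/32
merge 3/16 + 7/32 → 13/32
merge 1/4 + 11/32 → 19/32
merge 13/32 + 19/32 → 1
L = 3/64 + 11/64 + 11/32 + 13/32 + 19/32 + 1 = 41/16 = 2.5625 bits/symbol.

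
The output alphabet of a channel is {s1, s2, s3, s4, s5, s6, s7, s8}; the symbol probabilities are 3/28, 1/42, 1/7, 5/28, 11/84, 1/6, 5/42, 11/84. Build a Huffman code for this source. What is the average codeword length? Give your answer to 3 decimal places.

Repeatedly combine the two least-probable nodes; the expected code length is the sum of the merged weights.
merge 1/42 + 3/28 → 11/84
merge 5/42 + 11/84 → 1/4
merge 11/84 + 11/84 → 11/42
merge 1/7 + 1/6 → 13/42
merge 5/28 + 1/4 → 3/7
merge 11/42 + 13/42 → 4/7
merge 3/7 + 4/7 → 1
L = 11/84 + 1/4 + 11/42 + 13/42 + 3/7 + 4/7 + 1 = 62/21 ≈ 2.952 bits/symbol.

2.952 bits/symbol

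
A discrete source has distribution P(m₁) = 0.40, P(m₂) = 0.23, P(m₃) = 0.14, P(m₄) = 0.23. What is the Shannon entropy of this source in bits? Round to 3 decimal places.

1.901 bits

H = −Σ pᵢ log₂ pᵢ.
−0.40·log₂(0.40) = 0.5288
−0.23·log₂(0.23) = 0.4877
−0.14·log₂(0.14) = 0.3971
−0.23·log₂(0.23) = 0.4877
Sum ≈ 1.9012 → 1.901 bits.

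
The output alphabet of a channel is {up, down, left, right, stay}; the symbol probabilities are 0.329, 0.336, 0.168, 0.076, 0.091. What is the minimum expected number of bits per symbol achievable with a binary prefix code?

Repeatedly combine the two least-probable nodes; the expected code length is the sum of the merged weights.
merge 19/250 + 91/1000 → 167/1000
merge 167/1000 + 21/125 → 67/200
merge 329/1000 + 67/200 → 83/125
merge 42/125 + 83/125 → 1
L = 167/1000 + 67/200 + 83/125 + 1 = 1083/500 = 2.166 bits/symbol.

2.166 bits/symbol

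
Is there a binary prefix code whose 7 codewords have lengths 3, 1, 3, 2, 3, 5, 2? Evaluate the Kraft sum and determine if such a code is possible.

With common denominator 2^5 = 32: Σ 2^(−ℓᵢ) = 4/32 + 16/32 + 4/32 + 8/32 + 4/32 + 1/32 + 8/32 = 45/32 = 1.40625.
Kraft's inequality requires Σ ≤ 1; here Σ = 1.40625 > 1, so no such prefix code exists.

1.40625; no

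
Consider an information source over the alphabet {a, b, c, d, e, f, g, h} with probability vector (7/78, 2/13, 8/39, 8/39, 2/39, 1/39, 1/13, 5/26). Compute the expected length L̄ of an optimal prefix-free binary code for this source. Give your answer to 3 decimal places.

2.821 bits/symbol

Repeatedly combine the two least-probable nodes; the expected code length is the sum of the merged weights.
merge 1/39 + 2/39 → 1/13
merge 1/13 + 1/13 → 2/13
merge 7/78 + 2/13 → 19/78
merge 2/13 + 5/26 → 9/26
merge 8/39 + 8/39 → 16/39
merge 19/78 + 9/26 → 23/39
merge 16/39 + 23/39 → 1
L = 1/13 + 2/13 + 19/78 + 9/26 + 16/39 + 23/39 + 1 = 110/39 ≈ 2.821 bits/symbol.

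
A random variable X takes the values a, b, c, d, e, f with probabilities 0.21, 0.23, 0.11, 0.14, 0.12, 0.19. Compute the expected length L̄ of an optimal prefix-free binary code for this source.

Repeatedly combine the two least-probable nodes; the expected code length is the sum of the merged weights.
merge 11/100 + 3/25 → 23/100
merge 7/50 + 19/100 → 33/100
merge 21/100 + 23/100 → 11/25
merge 23/100 + 33/100 → 14/25
merge 11/25 + 14/25 → 1
L = 23/100 + 33/100 + 11/25 + 14/25 + 1 = 64/25 = 2.56 bits/symbol.

2.56 bits/symbol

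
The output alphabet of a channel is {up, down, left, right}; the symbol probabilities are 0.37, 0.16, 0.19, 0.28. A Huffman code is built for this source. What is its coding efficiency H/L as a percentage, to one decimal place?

Entropy H = −Σ p log₂ p ≈ 1.9232 bits.
Huffman merges: 4/25+19/100→7/20; 7/25+7/20→63/100; 37/100+63/100→1. L = 99/50 ≈ 1.9800.
Efficiency = H/L = 1.9232/1.9800 = 97.1%.

97.1%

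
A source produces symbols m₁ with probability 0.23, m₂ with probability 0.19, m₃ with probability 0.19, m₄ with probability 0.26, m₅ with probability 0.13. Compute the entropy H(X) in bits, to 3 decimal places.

H = −Σ pᵢ log₂ pᵢ.
−0.23·log₂(0.23) = 0.4877
−0.19·log₂(0.19) = 0.4552
−0.19·log₂(0.19) = 0.4552
−0.26·log₂(0.26) = 0.5053
−0.13·log₂(0.13) = 0.3826
Sum ≈ 2.2861 → 2.286 bits.

2.286 bits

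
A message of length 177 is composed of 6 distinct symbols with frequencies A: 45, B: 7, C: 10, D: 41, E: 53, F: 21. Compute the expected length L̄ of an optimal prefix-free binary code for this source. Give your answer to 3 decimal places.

2.311 bits/symbol

Probabilities are the counts divided by 177.
Repeatedly combine the two least-probable nodes; the expected code length is the sum of the merged weights.
merge 7/177 + 10/177 → 17/177
merge 17/177 + 7/59 → 38/177
merge 38/177 + 41/177 → 79/177
merge 15/59 + 53/177 → 98/177
merge 79/177 + 98/177 → 1
L = 17/177 + 38/177 + 79/177 + 98/177 + 1 = 409/177 ≈ 2.311 bits/symbol.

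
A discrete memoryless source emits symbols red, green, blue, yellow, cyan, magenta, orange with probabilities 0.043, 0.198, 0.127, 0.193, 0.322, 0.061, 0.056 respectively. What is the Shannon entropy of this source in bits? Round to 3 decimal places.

H = −Σ pᵢ log₂ pᵢ.
−0.043·log₂(0.043) = 0.1952
−0.198·log₂(0.198) = 0.4626
−0.127·log₂(0.127) = 0.3781
−0.193·log₂(0.193) = 0.4581
−0.322·log₂(0.322) = 0.5264
−0.061·log₂(0.061) = 0.2461
−0.056·log₂(0.056) = 0.2329
Sum ≈ 2.4994 → 2.499 bits.

2.499 bits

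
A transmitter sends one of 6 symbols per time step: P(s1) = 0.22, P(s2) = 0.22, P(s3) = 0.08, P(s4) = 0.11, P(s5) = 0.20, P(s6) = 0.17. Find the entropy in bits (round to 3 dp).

2.502 bits

H = −Σ pᵢ log₂ pᵢ.
−0.22·log₂(0.22) = 0.4806
−0.22·log₂(0.22) = 0.4806
−0.08·log₂(0.08) = 0.2915
−0.11·log₂(0.11) = 0.3503
−0.20·log₂(0.20) = 0.4644
−0.17·log₂(0.17) = 0.4346
Sum ≈ 2.5019 → 2.502 bits.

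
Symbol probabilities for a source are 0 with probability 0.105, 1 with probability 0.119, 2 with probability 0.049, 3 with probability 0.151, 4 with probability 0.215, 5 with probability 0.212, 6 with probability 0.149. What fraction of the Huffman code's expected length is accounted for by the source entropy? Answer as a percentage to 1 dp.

98.7%

Entropy H = −Σ p log₂ p ≈ 2.6923 bits.
Huffman merges: 49/1000+21/200→77/500; 119/1000+149/1000→67/250; 151/1000+77/500→61/200; 53/250+43/200→427/1000; 67/250+61/200→573/1000; 427/1000+573/1000→1. L = 2727/1000 ≈ 2.7270.
Efficiency = H/L = 2.6923/2.7270 = 98.7%.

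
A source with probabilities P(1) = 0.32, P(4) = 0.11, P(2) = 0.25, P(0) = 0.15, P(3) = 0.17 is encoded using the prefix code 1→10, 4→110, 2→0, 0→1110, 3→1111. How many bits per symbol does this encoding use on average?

2.5 bits/symbol

L̄ = Σ pᵢ·ℓᵢ = 0.32·2 + 0.11·3 + 0.25·1 + 0.15·4 + 0.17·4 = 2.5 bits/symbol.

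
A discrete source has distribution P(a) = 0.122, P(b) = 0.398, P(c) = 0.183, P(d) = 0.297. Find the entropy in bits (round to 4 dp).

1.8678 bits

H = −Σ pᵢ log₂ pᵢ.
−0.122·log₂(0.122) = 0.3703
−0.398·log₂(0.398) = 0.5290
−0.183·log₂(0.183) = 0.4484
−0.297·log₂(0.297) = 0.5202
Sum ≈ 1.8678 → 1.8678 bits.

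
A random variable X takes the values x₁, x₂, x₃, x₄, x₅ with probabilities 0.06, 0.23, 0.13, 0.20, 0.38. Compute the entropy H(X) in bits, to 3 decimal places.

H = −Σ pᵢ log₂ pᵢ.
−0.06·log₂(0.06) = 0.2435
−0.23·log₂(0.23) = 0.4877
−0.13·log₂(0.13) = 0.3826
−0.20·log₂(0.20) = 0.4644
−0.38·log₂(0.38) = 0.5305
Sum ≈ 2.1087 → 2.109 bits.

2.109 bits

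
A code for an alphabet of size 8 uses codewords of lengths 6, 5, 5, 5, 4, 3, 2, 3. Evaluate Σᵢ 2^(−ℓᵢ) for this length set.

With common denominator 2^6 = 64: Σ 2^(−ℓᵢ) = 1/64 + 2/64 + 2/64 + 2/64 + 4/64 + 8/64 + 16/64 + 8/64 = 43/64 = 0.671875.

0.671875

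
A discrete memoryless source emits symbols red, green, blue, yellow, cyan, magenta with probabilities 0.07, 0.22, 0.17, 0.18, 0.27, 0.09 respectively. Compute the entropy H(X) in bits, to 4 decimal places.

H = −Σ pᵢ log₂ pᵢ.
−0.07·log₂(0.07) = 0.2686
−0.22·log₂(0.22) = 0.4806
−0.17·log₂(0.17) = 0.4346
−0.18·log₂(0.18) = 0.4453
−0.27·log₂(0.27) = 0.5100
−0.09·log₂(0.09) = 0.3127
Sum ≈ 2.4517 → 2.4517 bits.

2.4517 bits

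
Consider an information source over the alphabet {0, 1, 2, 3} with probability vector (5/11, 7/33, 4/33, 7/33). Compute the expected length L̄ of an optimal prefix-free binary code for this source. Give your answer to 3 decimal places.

1.879 bits/symbol

Repeatedly combine the two least-probable nodes; the expected code length is the sum of the merged weights.
merge 4/33 + 7/33 → 1/3
merge 7/33 + 1/3 → 6/11
merge 5/11 + 6/11 → 1
L = 1/3 + 6/11 + 1 = 62/33 ≈ 1.879 bits/symbol.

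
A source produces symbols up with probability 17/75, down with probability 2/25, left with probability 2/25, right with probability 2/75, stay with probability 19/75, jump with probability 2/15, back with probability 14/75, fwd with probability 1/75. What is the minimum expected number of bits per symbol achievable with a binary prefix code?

2.68 bits/symbol

Repeatedly combine the two least-probable nodes; the expected code length is the sum of the merged weights.
merge 1/75 + 2/75 → 1/25
merge 1/25 + 2/25 → 3/25
merge 2/25 + 3/25 → 1/5
merge 2/15 + 14/75 → 8/25
merge 1/5 + 17/75 → 32/75
merge 19/75 + 8/25 → 43/75
merge 32/75 + 43/75 → 1
L = 1/25 + 3/25 + 1/5 + 8/25 + 32/75 + 43/75 + 1 = 67/25 = 2.68 bits/symbol.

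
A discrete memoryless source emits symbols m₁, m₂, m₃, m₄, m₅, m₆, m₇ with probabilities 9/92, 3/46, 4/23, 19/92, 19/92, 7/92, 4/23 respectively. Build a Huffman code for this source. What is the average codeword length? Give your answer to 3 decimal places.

2.728 bits/symbol

Repeatedly combine the two least-probable nodes; the expected code length is the sum of the merged weights.
merge 3/46 + 7/92 → 13/92
merge 9/92 + 13/92 → 11/46
merge 4/23 + 4/23 → 8/23
merge 19/92 + 19/92 → 19/46
merge 11/46 + 8/23 → 27/46
merge 19/46 + 27/46 → 1
L = 13/92 + 11/46 + 8/23 + 19/46 + 27/46 + 1 = 251/92 ≈ 2.728 bits/symbol.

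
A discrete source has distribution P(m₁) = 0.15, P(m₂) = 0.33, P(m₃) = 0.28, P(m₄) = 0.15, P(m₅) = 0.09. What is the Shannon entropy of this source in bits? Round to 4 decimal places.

H = −Σ pᵢ log₂ pᵢ.
−0.15·log₂(0.15) = 0.4105
−0.33·log₂(0.33) = 0.5278
−0.28·log₂(0.28) = 0.5142
−0.15·log₂(0.15) = 0.4105
−0.09·log₂(0.09) = 0.3127
Sum ≈ 2.1758 → 2.1758 bits.

2.1758 bits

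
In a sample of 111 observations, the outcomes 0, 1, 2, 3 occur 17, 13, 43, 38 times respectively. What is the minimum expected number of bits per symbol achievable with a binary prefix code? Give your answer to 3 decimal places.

1.883 bits/symbol

Probabilities are the counts divided by 111.
Repeatedly combine the two least-probable nodes; the expected code length is the sum of the merged weights.
merge 13/111 + 17/111 → 10/37
merge 10/37 + 38/111 → 68/111
merge 43/111 + 68/111 → 1
L = 10/37 + 68/111 + 1 = 209/111 ≈ 1.883 bits/symbol.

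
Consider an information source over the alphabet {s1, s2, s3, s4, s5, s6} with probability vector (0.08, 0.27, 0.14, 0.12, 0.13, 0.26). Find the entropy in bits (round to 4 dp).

H = −Σ pᵢ log₂ pᵢ.
−0.08·log₂(0.08) = 0.2915
−0.27·log₂(0.27) = 0.5100
−0.14·log₂(0.14) = 0.3971
−0.12·log₂(0.12) = 0.3671
−0.13·log₂(0.13) = 0.3826
−0.26·log₂(0.26) = 0.5053
Sum ≈ 2.4536 → 2.4536 bits.

2.4536 bits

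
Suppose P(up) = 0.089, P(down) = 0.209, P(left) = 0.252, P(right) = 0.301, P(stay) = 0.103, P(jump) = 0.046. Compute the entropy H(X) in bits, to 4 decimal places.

H = −Σ pᵢ log₂ pᵢ.
−0.089·log₂(0.089) = 0.3106
−0.209·log₂(0.209) = 0.4720
−0.252·log₂(0.252) = 0.5011
−0.301·log₂(0.301) = 0.5214
−0.103·log₂(0.103) = 0.3378
−0.046·log₂(0.046) = 0.2043
Sum ≈ 2.3472 → 2.3472 bits.

2.3472 bits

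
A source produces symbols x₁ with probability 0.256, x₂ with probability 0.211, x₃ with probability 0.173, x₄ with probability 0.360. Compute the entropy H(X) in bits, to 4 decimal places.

1.9454 bits

H = −Σ pᵢ log₂ pᵢ.
−0.256·log₂(0.256) = 0.5032
−0.211·log₂(0.211) = 0.4736
−0.173·log₂(0.173) = 0.4379
−0.360·log₂(0.360) = 0.5306
Sum ≈ 1.9454 → 1.9454 bits.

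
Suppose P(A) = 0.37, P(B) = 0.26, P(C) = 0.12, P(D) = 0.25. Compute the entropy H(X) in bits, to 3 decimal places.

H = −Σ pᵢ log₂ pᵢ.
−0.37·log₂(0.37) = 0.5307
−0.26·log₂(0.26) = 0.5053
−0.12·log₂(0.12) = 0.3671
−0.25·log₂(0.25) = 0.5000
Sum ≈ 1.9031 → 1.903 bits.

1.903 bits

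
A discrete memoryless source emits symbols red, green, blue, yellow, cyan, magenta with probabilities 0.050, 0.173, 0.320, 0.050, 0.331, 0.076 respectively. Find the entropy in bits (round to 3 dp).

2.207 bits

H = −Σ pᵢ log₂ pᵢ.
−0.050·log₂(0.050) = 0.2161
−0.173·log₂(0.173) = 0.4379
−0.320·log₂(0.320) = 0.5260
−0.050·log₂(0.050) = 0.2161
−0.331·log₂(0.331) = 0.5280
−0.076·log₂(0.076) = 0.2826
Sum ≈ 2.2067 → 2.207 bits.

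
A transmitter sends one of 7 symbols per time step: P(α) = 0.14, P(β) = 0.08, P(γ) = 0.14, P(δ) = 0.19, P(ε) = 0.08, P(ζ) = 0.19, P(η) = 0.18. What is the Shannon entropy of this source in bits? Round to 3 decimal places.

H = −Σ pᵢ log₂ pᵢ.
−0.14·log₂(0.14) = 0.3971
−0.08·log₂(0.08) = 0.2915
−0.14·log₂(0.14) = 0.3971
−0.19·log₂(0.19) = 0.4552
−0.08·log₂(0.08) = 0.2915
−0.19·log₂(0.19) = 0.4552
−0.18·log₂(0.18) = 0.4453
Sum ≈ 2.7330 → 2.733 bits.

2.733 bits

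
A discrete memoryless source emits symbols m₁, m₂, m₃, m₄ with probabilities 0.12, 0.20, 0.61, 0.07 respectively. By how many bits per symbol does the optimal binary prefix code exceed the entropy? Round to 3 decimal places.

Entropy H = −Σ p log₂ p ≈ 1.5350 bits.
Huffman merges: 7/100+3/25→19/100; 19/100+1/5→39/100; 39/100+61/100→1. L = 79/50 ≈ 1.5800.
L − H = 1.5800 − 1.5350 = 0.045 bits.

0.045 bits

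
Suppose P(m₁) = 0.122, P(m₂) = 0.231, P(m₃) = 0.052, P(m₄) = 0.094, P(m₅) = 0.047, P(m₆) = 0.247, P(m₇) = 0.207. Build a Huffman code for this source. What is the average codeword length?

Repeatedly combine the two least-probable nodes; the expected code length is the sum of the merged weights.
merge 47/1000 + 13/250 → 99/1000
merge 47/500 + 99/1000 → 193/1000
merge 61/500 + 193/1000 → 63/200
merge 207/1000 + 231/1000 → 219/500
merge 247/1000 + 63/200 → 281/500
merge 219/500 + 281/500 → 1
L = 99/1000 + 193/1000 + 63/200 + 219/500 + 281/500 + 1 = 2607/1000 = 2.607 bits/symbol.

2.607 bits/symbol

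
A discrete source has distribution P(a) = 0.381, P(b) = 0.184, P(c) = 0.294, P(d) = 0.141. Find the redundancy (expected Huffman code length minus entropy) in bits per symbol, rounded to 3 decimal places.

0.046 bits

Entropy H = −Σ p log₂ p ≈ 1.8975 bits.
Huffman merges: 141/1000+23/125→13/40; 147/500+13/40→619/1000; 381/1000+619/1000→1. L = 243/125 ≈ 1.9440.
L − H = 1.9440 − 1.8975 = 0.046 bits.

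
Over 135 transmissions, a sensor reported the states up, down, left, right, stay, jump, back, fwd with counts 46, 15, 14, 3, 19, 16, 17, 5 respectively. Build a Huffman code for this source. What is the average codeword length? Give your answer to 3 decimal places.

2.719 bits/symbol

Probabilities are the counts divided by 135.
Repeatedly combine the two least-probable nodes; the expected code length is the sum of the merged weights.
merge 1/45 + 1/27 → 8/135
merge 8/135 + 14/135 → 22/135
merge 1/9 + 16/135 → 31/135
merge 17/135 + 19/135 → 4/15
merge 22/135 + 31/135 → 53/135
merge 4/15 + 46/135 → 82/135
merge 53/135 + 82/135 → 1
L = 8/135 + 22/135 + 31/135 + 4/15 + 53/135 + 82/135 + 1 = 367/135 ≈ 2.719 bits/symbol.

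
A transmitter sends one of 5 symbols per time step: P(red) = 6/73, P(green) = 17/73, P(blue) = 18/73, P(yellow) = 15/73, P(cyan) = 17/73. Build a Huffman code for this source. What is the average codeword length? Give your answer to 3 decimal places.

Repeatedly combine the two least-probable nodes; the expected code length is the sum of the merged weights.
merge 6/73 + 15/73 → 21/73
merge 17/73 + 17/73 → 34/73
merge 18/73 + 21/73 → 39/73
merge 34/73 + 39/73 → 1
L = 21/73 + 34/73 + 39/73 + 1 = 167/73 ≈ 2.288 bits/symbol.

2.288 bits/symbol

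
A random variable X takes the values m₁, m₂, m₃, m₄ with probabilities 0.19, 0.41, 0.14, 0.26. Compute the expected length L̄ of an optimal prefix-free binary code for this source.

1.92 bits/symbol

Repeatedly combine the two least-probable nodes; the expected code length is the sum of the merged weights.
merge 7/50 + 19/100 → 33/100
merge 13/50 + 33/100 → 59/100
merge 41/100 + 59/100 → 1
L = 33/100 + 59/100 + 1 = 48/25 = 1.92 bits/symbol.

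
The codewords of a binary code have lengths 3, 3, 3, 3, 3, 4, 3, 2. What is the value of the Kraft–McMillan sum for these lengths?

1.0625

With common denominator 2^4 = 16: Σ 2^(−ℓᵢ) = 2/16 + 2/16 + 2/16 + 2/16 + 2/16 + 1/16 + 2/16 + 4/16 = 17/16 = 1.0625.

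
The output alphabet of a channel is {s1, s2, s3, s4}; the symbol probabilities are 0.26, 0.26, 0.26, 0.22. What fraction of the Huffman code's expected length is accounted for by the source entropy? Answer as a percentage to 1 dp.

99.8%

Entropy H = −Σ p log₂ p ≈ 1.9964 bits.
Huffman merges: 11/50+13/50→12/25; 13/50+13/50→13/25; 12/25+13/25→1. L = 2 ≈ 2.0000.
Efficiency = H/L = 1.9964/2.0000 = 99.8%.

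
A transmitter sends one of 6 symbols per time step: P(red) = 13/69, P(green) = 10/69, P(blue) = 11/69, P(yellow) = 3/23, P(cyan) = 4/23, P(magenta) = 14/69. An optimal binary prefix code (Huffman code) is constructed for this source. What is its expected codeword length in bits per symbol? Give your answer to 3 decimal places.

Repeatedly combine the two least-probable nodes; the expected code length is the sum of the merged weights.
merge 3/23 + 10/69 → 19/69
merge 11/69 + 4/23 → 1/3
merge 13/69 + 14/69 → 9/23
merge 19/69 + 1/3 → 14/23
merge 9/23 + 14/23 → 1
L = 19/69 + 1/3 + 9/23 + 14/23 + 1 = 60/23 ≈ 2.609 bits/symbol.

2.609 bits/symbol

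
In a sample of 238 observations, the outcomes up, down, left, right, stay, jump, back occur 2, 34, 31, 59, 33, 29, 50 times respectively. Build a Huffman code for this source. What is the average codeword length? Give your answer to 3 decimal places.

2.672 bits/symbol

Probabilities are the counts divided by 238.
Repeatedly combine the two least-probable nodes; the expected code length is the sum of the merged weights.
merge 1/119 + 29/238 → 31/238
merge 31/238 + 31/238 → 31/119
merge 33/238 + 1/7 → 67/238
merge 25/119 + 59/238 → 109/238
merge 31/119 + 67/238 → 129/238
merge 109/238 + 129/238 → 1
L = 31/238 + 31/119 + 67/238 + 109/238 + 129/238 + 1 = 318/119 ≈ 2.672 bits/symbol.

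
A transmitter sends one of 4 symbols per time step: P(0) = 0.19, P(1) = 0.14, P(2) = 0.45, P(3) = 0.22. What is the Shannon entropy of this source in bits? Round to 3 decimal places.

H = −Σ pᵢ log₂ pᵢ.
−0.19·log₂(0.19) = 0.4552
−0.14·log₂(0.14) = 0.3971
−0.45·log₂(0.45) = 0.5184
−0.22·log₂(0.22) = 0.4806
Sum ≈ 1.8513 → 1.851 bits.

1.851 bits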